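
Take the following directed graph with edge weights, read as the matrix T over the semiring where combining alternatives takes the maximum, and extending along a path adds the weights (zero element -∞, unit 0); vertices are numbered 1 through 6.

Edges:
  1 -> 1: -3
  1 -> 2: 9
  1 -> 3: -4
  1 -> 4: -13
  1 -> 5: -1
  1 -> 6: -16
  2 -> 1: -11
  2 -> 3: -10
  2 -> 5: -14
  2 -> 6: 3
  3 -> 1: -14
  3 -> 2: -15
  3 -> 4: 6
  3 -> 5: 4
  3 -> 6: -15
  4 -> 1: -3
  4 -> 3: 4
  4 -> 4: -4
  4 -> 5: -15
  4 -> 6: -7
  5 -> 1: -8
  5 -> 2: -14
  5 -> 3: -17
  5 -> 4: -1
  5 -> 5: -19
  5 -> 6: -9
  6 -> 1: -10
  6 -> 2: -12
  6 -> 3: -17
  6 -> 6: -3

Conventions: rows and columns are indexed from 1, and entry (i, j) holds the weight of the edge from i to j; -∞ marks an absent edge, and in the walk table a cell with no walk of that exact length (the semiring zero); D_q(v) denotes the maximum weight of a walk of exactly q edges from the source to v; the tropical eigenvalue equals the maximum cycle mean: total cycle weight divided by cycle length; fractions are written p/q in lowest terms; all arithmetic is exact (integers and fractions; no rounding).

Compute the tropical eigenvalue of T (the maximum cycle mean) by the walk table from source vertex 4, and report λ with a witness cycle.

q=0: [-∞, -∞, -∞, 0, -∞, -∞]
q=1: [-3, -∞, 4, -4, -15, -7]
q=2: [-6, 6, 0, 10, 8, -10]
q=3: [7, 3, 14, 7, 4, 9]
q=4: [4, 16, 11, 20, 18, 6]
q=5: [17, 13, 24, 17, 15, 19]
q=6: [14, 26, 21, 30, 28, 16]
Optimal cycle mean attained by: cycle 3->4->3, total 6 + 4, length 2.
Answer: λ = 5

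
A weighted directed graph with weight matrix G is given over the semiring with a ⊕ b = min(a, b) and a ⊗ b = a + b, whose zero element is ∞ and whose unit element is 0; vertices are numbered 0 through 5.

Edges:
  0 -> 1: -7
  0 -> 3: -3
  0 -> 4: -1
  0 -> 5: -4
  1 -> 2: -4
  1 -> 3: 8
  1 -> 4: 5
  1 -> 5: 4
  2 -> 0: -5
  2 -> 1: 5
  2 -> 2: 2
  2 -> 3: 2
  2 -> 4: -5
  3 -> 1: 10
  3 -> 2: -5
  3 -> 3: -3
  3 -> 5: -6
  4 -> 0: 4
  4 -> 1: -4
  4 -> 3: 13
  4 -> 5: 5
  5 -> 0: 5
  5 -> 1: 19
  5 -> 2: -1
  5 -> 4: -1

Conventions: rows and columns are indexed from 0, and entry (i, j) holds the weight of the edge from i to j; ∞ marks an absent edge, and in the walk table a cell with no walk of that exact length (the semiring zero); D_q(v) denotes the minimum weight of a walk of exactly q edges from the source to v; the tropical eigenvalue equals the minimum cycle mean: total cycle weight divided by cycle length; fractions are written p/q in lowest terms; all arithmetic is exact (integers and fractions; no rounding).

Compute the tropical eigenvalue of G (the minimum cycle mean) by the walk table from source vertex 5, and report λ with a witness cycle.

q=0: [∞, ∞, ∞, ∞, ∞, 0]
q=1: [5, 19, -1, ∞, -1, ∞]
q=2: [-6, -5, 1, 1, -6, 1]
q=3: [-4, -13, -9, -9, -7, -10]
q=4: [-14, -11, -17, -12, -14, -15]
q=5: [-22, -21, -17, -17, -22, -18]
q=6: [-22, -29, -25, -25, -23, -26]
Optimal cycle mean attained by: cycle 0->1->2->0, total (-7) + (-4) + (-5), length 3.
Answer: λ = -16/3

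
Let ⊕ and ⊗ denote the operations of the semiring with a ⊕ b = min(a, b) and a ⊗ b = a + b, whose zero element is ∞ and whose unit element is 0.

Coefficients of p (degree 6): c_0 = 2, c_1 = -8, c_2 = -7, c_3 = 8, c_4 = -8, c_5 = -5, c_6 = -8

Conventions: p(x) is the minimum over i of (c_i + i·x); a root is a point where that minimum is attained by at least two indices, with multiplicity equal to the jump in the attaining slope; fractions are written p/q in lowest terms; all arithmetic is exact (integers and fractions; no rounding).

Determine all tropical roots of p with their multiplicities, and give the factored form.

hull edge (i=0, c=2) to (i=1, c=-8): slope -10, span 1
hull edge (i=1, c=-8) to (i=6, c=-8): slope 0, span 5
Factored form: p(x) = -8 ⊗ (x ⊕ 0) ⊗ (x ⊕ 0) ⊗ (x ⊕ 0) ⊗ (x ⊕ 0) ⊗ (x ⊕ 0) ⊗ (x ⊕ 10)
Answer: roots = 0 (mult 5), 10 (mult 1)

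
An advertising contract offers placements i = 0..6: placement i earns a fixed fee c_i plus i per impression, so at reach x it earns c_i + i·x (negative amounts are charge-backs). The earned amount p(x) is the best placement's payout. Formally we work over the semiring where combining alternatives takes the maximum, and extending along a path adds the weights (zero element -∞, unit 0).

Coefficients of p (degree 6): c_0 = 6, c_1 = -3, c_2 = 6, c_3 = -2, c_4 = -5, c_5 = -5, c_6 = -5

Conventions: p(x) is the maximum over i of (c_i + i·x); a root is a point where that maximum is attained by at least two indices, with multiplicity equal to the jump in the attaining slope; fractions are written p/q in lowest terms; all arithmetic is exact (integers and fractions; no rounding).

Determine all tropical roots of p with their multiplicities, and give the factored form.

hull edge (i=0, c=6) to (i=2, c=6): slope 0, span 2
hull edge (i=2, c=6) to (i=6, c=-5): slope -11/4, span 4
Factored form: p(x) = -5 ⊗ (x ⊕ 0) ⊗ (x ⊕ 0) ⊗ (x ⊕ 11/4) ⊗ (x ⊕ 11/4) ⊗ (x ⊕ 11/4) ⊗ (x ⊕ 11/4)
Answer: roots = 0 (mult 2), 11/4 (mult 4)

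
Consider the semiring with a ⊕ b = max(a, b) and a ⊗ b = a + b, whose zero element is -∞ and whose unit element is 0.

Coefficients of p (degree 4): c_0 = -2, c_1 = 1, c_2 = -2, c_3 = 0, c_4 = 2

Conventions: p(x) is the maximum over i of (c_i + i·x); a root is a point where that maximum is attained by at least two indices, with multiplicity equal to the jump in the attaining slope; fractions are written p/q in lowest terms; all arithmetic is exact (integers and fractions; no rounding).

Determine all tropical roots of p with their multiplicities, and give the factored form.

hull edge (i=0, c=-2) to (i=1, c=1): slope 3, span 1
hull edge (i=1, c=1) to (i=4, c=2): slope 1/3, span 3
Factored form: p(x) = 2 ⊗ (x ⊕ (-3)) ⊗ (x ⊕ (-1/3)) ⊗ (x ⊕ (-1/3)) ⊗ (x ⊕ (-1/3))
Answer: roots = -3 (mult 1), -1/3 (mult 3)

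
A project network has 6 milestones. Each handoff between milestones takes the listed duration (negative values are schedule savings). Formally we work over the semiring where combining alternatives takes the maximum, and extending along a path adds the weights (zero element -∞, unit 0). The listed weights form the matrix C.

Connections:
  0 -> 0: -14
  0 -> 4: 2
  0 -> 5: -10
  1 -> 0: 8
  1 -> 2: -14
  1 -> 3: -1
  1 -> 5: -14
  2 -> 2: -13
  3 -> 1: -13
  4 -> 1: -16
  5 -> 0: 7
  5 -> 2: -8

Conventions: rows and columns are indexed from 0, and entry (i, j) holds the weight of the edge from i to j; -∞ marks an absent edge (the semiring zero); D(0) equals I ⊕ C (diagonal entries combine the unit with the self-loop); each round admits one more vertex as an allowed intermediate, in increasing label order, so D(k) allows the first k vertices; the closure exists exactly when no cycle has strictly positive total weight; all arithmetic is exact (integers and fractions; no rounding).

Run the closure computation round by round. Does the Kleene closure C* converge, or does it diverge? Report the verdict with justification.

D(0):
  [0, -∞, -∞, -∞, 2, -10]
  [8, 0, -14, -1, -∞, -14]
  [-∞, -∞, 0, -∞, -∞, -∞]
  [-∞, -13, -∞, 0, -∞, -∞]
  [-∞, -16, -∞, -∞, 0, -∞]
  [7, -∞, -8, -∞, -∞, 0]
D(1):
  [0, -∞, -∞, -∞, 2, -10]
  [8, 0, -14, -1, 10, -2]
  [-∞, -∞, 0, -∞, -∞, -∞]
  [-∞, -13, -∞, 0, -∞, -∞]
  [-∞, -16, -∞, -∞, 0, -∞]
  [7, -∞, -8, -∞, 9, 0]
D(2):
  [0, -∞, -∞, -∞, 2, -10]
  [8, 0, -14, -1, 10, -2]
  [-∞, -∞, 0, -∞, -∞, -∞]
  [-5, -13, -27, 0, -3, -15]
  [-8, -16, -30, -17, 0, -18]
  [7, -∞, -8, -∞, 9, 0]
D(3):
  [0, -∞, -∞, -∞, 2, -10]
  [8, 0, -14, -1, 10, -2]
  [-∞, -∞, 0, -∞, -∞, -∞]
  [-5, -13, -27, 0, -3, -15]
  [-8, -16, -30, -17, 0, -18]
  [7, -∞, -8, -∞, 9, 0]
D(4):
  [0, -∞, -∞, -∞, 2, -10]
  [8, 0, -14, -1, 10, -2]
  [-∞, -∞, 0, -∞, -∞, -∞]
  [-5, -13, -27, 0, -3, -15]
  [-8, -16, -30, -17, 0, -18]
  [7, -∞, -8, -∞, 9, 0]
D(5):
  [0, -14, -28, -15, 2, -10]
  [8, 0, -14, -1, 10, -2]
  [-∞, -∞, 0, -∞, -∞, -∞]
  [-5, -13, -27, 0, -3, -15]
  [-8, -16, -30, -17, 0, -18]
  [7, -7, -8, -8, 9, 0]
D(6):
  [0, -14, -18, -15, 2, -10]
  [8, 0, -10, -1, 10, -2]
  [-∞, -∞, 0, -∞, -∞, -∞]
  [-5, -13, -23, 0, -3, -15]
  [-8, -16, -26, -17, 0, -18]
  [7, -7, -8, -8, 9, 0]
Key observation: every diagonal entry stays at the unit through all rounds, so no improving cycle exists.
Answer: CONVERGES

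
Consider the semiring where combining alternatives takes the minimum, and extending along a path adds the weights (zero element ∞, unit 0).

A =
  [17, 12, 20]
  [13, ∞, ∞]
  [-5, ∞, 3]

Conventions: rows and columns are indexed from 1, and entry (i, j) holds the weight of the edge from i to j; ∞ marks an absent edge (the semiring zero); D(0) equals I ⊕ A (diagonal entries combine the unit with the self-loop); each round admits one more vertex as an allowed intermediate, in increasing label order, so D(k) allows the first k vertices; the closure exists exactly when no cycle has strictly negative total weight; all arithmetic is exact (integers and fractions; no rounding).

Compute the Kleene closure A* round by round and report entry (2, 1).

D(0):
  [0, 12, 20]
  [13, 0, ∞]
  [-5, ∞, 0]
D(1):
  [0, 12, 20]
  [13, 0, 33]
  [-5, 7, 0]
D(2):
  [0, 12, 20]
  [13, 0, 33]
  [-5, 7, 0]
D(3):
  [0, 12, 20]
  [13, 0, 33]
  [-5, 7, 0]
Answer: A*[2][1] = 13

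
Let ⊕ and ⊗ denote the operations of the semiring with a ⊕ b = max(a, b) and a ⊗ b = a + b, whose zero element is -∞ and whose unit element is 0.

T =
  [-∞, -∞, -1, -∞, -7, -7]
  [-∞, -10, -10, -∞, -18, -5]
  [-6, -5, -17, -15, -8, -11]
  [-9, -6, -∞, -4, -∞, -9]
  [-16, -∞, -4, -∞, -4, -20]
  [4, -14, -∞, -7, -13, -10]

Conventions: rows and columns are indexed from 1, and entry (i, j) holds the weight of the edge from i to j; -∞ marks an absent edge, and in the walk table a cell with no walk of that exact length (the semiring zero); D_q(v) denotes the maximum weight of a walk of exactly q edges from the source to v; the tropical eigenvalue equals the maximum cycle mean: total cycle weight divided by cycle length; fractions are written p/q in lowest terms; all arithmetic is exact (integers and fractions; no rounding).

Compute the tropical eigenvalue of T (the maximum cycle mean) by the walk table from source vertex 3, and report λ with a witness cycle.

q=0: [-∞, -∞, 0, -∞, -∞, -∞]
q=1: [-6, -5, -17, -15, -8, -11]
q=2: [-7, -15, -7, -18, -12, -10]
q=3: [-6, -12, -8, -17, -14, -14]
q=4: [-10, -13, -7, -21, -13, -13]
q=5: [-9, -12, -11, -20, -15, -17]
q=6: [-13, -16, -10, -24, -16, -16]
Optimal cycle mean attained by: cycle 1->6->1, total (-7) + 4, length 2.
Answer: λ = -3/2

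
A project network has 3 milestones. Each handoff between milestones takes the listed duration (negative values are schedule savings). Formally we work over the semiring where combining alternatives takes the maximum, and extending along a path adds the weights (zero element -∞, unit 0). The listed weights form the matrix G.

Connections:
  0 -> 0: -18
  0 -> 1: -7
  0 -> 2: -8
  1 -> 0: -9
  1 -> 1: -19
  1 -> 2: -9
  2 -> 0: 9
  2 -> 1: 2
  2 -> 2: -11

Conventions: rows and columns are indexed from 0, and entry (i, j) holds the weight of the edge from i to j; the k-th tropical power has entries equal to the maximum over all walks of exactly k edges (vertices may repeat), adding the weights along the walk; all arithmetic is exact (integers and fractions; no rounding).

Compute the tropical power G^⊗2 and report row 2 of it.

G^⊗2:
  [1, -6, -16]
  [0, -7, -17]
  [-2, 2, 1]
Answer: row 2 of G^⊗2 = [-2, 2, 1]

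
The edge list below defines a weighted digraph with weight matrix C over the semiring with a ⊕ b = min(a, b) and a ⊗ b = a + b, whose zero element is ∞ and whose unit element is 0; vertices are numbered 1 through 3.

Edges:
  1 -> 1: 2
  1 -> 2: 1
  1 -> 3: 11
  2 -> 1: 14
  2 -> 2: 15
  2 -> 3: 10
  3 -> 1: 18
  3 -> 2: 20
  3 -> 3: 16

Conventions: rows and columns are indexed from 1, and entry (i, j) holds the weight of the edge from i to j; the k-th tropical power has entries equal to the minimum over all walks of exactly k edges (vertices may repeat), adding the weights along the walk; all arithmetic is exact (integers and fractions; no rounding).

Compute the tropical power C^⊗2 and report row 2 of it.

C^⊗2:
  [4, 3, 11]
  [16, 15, 25]
  [20, 19, 29]
Answer: row 2 of C^⊗2 = [16, 15, 25]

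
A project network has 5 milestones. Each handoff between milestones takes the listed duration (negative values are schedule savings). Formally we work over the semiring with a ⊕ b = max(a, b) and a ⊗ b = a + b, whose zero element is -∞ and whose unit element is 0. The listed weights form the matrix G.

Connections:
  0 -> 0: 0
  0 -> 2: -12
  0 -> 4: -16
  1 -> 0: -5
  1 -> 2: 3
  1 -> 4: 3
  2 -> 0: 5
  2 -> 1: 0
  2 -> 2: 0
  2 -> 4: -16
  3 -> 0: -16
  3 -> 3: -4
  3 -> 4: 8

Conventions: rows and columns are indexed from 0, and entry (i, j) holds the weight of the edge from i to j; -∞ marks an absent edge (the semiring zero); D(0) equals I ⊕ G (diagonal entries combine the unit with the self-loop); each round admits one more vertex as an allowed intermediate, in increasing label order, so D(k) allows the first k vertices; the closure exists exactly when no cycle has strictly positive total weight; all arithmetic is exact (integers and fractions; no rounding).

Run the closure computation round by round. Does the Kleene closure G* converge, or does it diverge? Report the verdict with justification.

D(0):
  [0, -∞, -12, -∞, -16]
  [-5, 0, 3, -∞, 3]
  [5, 0, 0, -∞, -16]
  [-16, -∞, -∞, 0, 8]
  [-∞, -∞, -∞, -∞, 0]
D(1):
  [0, -∞, -12, -∞, -16]
  [-5, 0, 3, -∞, 3]
  [5, 0, 0, -∞, -11]
  [-16, -∞, -28, 0, 8]
  [-∞, -∞, -∞, -∞, 0]
Detection: at round 2, diagonal entry (2, 2) turns strictly positive.
Key observation: the cycle 2->1->2 has total weight 0 + 3, which is strictly positive.
Answer: DIVERGES — positive cycle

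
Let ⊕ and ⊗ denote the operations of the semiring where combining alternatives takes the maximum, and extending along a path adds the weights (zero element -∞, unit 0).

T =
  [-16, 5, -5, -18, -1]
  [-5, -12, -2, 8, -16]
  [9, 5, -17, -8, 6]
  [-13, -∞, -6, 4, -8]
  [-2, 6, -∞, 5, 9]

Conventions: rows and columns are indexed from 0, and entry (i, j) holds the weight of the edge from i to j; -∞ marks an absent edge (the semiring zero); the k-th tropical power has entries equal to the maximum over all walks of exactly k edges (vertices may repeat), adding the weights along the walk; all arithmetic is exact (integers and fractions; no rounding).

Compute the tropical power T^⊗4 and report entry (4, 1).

T^⊗2:
  [4, 5, 3, 13, 8]
  [7, 3, 2, 12, 4]
  [4, 14, 4, 13, 15]
  [3, -1, -2, 8, 1]
  [7, 15, 4, 14, 18]
T^⊗3:
  [12, 14, 7, 17, 17]
  [11, 12, 6, 16, 13]
  [13, 21, 12, 22, 24]
  [7, 8, 2, 12, 10]
  [16, 24, 13, 23, 27]
T^⊗4:
  [16, 23, 12, 22, 26]
  [15, 19, 10, 20, 22]
  [22, 30, 19, 29, 33]
  [11, 16, 6, 16, 19]
  [25, 33, 22, 32, 36]
Key observation: the optimum is the walk 4->4->4->4->1, with weight 9 + 9 + 9 + 6 = 33.
Optimal value attained by: walk 4->4->4->4->1.
Answer: (T^⊗4)[4][1] = 33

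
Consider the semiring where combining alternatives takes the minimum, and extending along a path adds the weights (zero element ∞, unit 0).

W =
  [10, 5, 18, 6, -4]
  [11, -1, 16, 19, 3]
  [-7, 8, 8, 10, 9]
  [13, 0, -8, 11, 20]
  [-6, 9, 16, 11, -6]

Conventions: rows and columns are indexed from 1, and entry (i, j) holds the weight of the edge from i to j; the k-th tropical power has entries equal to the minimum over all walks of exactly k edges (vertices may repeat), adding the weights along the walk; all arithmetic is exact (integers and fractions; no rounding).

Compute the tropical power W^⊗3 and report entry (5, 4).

W^⊗2:
  [-10, 4, -2, 7, -10]
  [-3, -2, 11, 14, -3]
  [1, -2, 2, -1, -11]
  [-15, -1, 0, 2, 1]
  [-12, -1, 3, 0, -12]
W^⊗3:
  [-16, -5, -1, -4, -16]
  [-9, -3, 6, 3, -9]
  [-17, -3, -9, 0, -17]
  [-7, -10, -6, -9, -19]
  [-18, -7, -8, -6, -18]
Key observation: the optimum is the walk 5->5->1->4, with weight (-6) + (-6) + 6 = -6.
Optimal value attained by: walk 5->5->1->4.
Answer: (W^⊗3)[5][4] = -6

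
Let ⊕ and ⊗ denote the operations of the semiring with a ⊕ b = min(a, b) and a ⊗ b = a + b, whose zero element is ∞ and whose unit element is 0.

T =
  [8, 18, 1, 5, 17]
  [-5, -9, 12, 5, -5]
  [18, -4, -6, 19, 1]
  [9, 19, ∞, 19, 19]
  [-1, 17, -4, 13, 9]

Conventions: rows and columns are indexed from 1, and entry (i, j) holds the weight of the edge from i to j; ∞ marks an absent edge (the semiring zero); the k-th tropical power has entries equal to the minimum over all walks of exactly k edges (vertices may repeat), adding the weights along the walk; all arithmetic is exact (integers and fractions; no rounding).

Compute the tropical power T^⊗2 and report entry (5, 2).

T^⊗2:
  [13, -3, -5, 13, 2]
  [-14, -18, -9, -4, -14]
  [-9, -13, -12, 1, -9]
  [14, 10, 10, 14, 14]
  [7, -8, -10, 4, -3]
Key observation: the optimum is the walk 5->3->2, with weight (-4) + (-4) = -8.
Optimal value attained by: walk 5->3->2.
Answer: (T^⊗2)[5][2] = -8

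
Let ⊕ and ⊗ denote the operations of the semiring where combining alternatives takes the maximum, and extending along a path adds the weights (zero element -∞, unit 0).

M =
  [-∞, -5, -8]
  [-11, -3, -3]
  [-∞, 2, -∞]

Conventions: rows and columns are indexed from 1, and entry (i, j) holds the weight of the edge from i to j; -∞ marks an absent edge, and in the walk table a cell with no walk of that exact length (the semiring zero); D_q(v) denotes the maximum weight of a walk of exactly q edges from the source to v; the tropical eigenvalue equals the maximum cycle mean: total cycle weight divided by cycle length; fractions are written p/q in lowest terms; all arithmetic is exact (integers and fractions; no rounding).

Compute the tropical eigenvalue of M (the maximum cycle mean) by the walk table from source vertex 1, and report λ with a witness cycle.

q=0: [0, -∞, -∞]
q=1: [-∞, -5, -8]
q=2: [-16, -6, -8]
q=3: [-17, -6, -9]
Optimal cycle mean attained by: cycle 2->3->2, total (-3) + 2, length 2.
Answer: λ = -1/2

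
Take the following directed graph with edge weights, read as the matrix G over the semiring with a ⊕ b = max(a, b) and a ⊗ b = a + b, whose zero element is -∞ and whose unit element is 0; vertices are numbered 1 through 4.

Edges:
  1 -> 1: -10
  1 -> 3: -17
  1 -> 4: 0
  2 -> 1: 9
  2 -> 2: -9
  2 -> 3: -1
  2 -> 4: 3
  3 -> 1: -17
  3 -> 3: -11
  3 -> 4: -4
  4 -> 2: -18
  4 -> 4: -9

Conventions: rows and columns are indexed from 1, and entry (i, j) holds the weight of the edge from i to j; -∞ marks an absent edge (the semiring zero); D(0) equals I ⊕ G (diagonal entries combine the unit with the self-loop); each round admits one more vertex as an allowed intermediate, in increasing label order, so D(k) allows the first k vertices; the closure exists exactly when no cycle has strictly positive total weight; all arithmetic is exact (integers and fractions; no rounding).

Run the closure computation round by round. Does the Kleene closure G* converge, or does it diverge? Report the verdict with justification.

D(0):
  [0, -∞, -17, 0]
  [9, 0, -1, 3]
  [-17, -∞, 0, -4]
  [-∞, -18, -∞, 0]
D(1):
  [0, -∞, -17, 0]
  [9, 0, -1, 9]
  [-17, -∞, 0, -4]
  [-∞, -18, -∞, 0]
D(2):
  [0, -∞, -17, 0]
  [9, 0, -1, 9]
  [-17, -∞, 0, -4]
  [-9, -18, -19, 0]
D(3):
  [0, -∞, -17, 0]
  [9, 0, -1, 9]
  [-17, -∞, 0, -4]
  [-9, -18, -19, 0]
D(4):
  [0, -18, -17, 0]
  [9, 0, -1, 9]
  [-13, -22, 0, -4]
  [-9, -18, -19, 0]
Key observation: every diagonal entry stays at the unit through all rounds, so no improving cycle exists.
Answer: CONVERGES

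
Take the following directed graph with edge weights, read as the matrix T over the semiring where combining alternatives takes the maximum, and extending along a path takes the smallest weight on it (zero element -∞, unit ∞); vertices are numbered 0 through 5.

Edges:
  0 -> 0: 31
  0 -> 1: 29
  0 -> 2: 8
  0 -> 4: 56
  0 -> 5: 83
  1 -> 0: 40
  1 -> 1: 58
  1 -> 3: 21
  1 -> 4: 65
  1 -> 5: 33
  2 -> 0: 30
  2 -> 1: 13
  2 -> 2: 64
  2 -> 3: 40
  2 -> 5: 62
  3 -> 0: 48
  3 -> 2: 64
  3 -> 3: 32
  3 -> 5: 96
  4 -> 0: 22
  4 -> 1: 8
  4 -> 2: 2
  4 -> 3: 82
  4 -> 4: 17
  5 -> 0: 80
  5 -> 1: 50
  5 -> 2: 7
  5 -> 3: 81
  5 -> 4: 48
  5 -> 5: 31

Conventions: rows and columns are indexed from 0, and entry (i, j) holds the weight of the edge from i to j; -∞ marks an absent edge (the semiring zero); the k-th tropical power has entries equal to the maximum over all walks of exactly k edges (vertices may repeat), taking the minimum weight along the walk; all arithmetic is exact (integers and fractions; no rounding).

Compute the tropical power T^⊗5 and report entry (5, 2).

T^⊗2:
  [80, 50, 8, 81, 48, 31]
  [40, 58, 21, 65, 58, 40]
  [62, 50, 64, 62, 48, 62]
  [80, 50, 64, 81, 48, 62]
  [48, 22, 64, 32, 22, 82]
  [48, 50, 64, 48, 56, 81]
T^⊗3:
  [48, 50, 64, 48, 56, 81]
  [48, 58, 64, 58, 58, 65]
  [62, 50, 64, 62, 56, 62]
  [62, 50, 64, 62, 56, 81]
  [80, 50, 64, 81, 48, 62]
  [80, 50, 64, 81, 50, 62]
T^⊗4:
  [80, 50, 64, 81, 50, 62]
  [65, 58, 64, 65, 58, 62]
  [62, 50, 64, 62, 56, 62]
  [80, 50, 64, 81, 56, 62]
  [62, 50, 64, 62, 56, 81]
  [62, 50, 64, 62, 56, 81]
T^⊗5:
  [62, 50, 64, 62, 56, 81]
  [62, 58, 64, 62, 58, 65]
  [62, 50, 64, 62, 56, 62]
  [62, 50, 64, 62, 56, 81]
  [80, 50, 64, 81, 56, 62]
  [80, 50, 64, 81, 56, 62]
Key observation: the optimum is the walk 5->0->5->3->2->2, with weight 80 min 83 min 81 min 64 min 64 = 64.
Optimal value attained by: walk 5->0->5->3->2->2.
Answer: (T^⊗5)[5][2] = 64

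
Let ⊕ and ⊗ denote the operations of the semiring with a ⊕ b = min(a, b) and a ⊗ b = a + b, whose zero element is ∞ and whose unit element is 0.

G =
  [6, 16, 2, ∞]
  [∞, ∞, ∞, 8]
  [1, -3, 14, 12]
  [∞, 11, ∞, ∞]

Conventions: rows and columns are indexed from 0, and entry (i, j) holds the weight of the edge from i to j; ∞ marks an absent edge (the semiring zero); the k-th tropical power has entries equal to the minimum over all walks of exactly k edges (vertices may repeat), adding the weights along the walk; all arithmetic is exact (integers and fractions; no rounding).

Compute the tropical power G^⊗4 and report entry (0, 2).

G^⊗2:
  [3, -1, 8, 14]
  [∞, 19, ∞, ∞]
  [7, 11, 3, 5]
  [∞, ∞, ∞, 19]
G^⊗3:
  [9, 5, 5, 7]
  [∞, ∞, ∞, 27]
  [4, 0, 9, 15]
  [∞, 30, ∞, ∞]
G^⊗4:
  [6, 2, 11, 13]
  [∞, 38, ∞, ∞]
  [10, 6, 6, 8]
  [∞, ∞, ∞, 38]
Key observation: the optimum is the walk 0->0->2->0->2, with weight 6 + 2 + 1 + 2 = 11.
Optimal value attained by: walk 0->0->2->0->2.
Answer: (G^⊗4)[0][2] = 11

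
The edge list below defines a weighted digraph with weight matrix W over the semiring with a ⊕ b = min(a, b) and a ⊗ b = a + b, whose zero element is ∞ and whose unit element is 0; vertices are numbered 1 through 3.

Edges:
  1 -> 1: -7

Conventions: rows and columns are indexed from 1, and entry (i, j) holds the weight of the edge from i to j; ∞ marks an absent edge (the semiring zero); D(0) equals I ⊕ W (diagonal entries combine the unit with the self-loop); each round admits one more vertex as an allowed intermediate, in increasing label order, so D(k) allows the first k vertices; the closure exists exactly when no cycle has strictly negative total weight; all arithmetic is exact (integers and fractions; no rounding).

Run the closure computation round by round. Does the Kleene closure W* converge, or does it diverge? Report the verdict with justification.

Detection: at round 0, diagonal entry (1, 1) turns strictly negative.
Key observation: the cycle 1->1 has total weight (-7), which is strictly negative.
Answer: DIVERGES — negative cycle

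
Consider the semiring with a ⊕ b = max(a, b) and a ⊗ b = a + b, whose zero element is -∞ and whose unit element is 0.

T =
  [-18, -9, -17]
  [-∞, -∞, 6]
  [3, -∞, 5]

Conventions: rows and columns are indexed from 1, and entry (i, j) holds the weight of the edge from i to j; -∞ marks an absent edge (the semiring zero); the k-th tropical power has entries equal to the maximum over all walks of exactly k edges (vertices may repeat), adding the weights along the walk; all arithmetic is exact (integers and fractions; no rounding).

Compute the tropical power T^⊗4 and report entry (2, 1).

T^⊗2:
  [-14, -27, -3]
  [9, -∞, 11]
  [8, -6, 10]
T^⊗3:
  [0, -23, 2]
  [14, 0, 16]
  [13, -1, 15]
T^⊗4:
  [5, -9, 7]
  [19, 5, 21]
  [18, 4, 20]
Key observation: the optimum is the walk 2->3->3->3->1, with weight 6 + 5 + 5 + 3 = 19.
Optimal value attained by: walk 2->3->3->3->1.
Answer: (T^⊗4)[2][1] = 19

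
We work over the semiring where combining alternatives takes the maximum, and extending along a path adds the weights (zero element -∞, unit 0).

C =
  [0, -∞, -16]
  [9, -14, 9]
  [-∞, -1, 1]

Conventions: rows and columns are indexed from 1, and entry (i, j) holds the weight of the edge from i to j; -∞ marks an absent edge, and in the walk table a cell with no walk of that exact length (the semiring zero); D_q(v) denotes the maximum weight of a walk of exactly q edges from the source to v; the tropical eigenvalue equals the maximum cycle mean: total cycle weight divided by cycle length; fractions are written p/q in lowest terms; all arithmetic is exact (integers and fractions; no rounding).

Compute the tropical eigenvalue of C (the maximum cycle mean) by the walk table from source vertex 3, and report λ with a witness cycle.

q=0: [-∞, -∞, 0]
q=1: [-∞, -1, 1]
q=2: [8, 0, 8]
q=3: [9, 7, 9]
Optimal cycle mean attained by: cycle 2->3->2, total 9 + (-1), length 2.
Answer: λ = 4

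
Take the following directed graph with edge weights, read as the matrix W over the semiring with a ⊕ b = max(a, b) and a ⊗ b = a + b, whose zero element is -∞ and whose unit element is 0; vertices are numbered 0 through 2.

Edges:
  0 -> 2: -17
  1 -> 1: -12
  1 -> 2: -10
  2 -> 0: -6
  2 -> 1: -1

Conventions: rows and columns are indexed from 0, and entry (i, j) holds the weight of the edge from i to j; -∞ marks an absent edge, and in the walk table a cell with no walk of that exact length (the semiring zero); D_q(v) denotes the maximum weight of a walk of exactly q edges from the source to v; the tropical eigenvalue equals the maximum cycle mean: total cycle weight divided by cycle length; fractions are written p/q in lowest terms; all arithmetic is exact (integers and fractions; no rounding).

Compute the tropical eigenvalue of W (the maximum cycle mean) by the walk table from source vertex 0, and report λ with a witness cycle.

q=0: [0, -∞, -∞]
q=1: [-∞, -∞, -17]
q=2: [-23, -18, -∞]
q=3: [-∞, -30, -28]
Optimal cycle mean attained by: cycle 1->2->1, total (-10) + (-1), length 2.
Answer: λ = -11/2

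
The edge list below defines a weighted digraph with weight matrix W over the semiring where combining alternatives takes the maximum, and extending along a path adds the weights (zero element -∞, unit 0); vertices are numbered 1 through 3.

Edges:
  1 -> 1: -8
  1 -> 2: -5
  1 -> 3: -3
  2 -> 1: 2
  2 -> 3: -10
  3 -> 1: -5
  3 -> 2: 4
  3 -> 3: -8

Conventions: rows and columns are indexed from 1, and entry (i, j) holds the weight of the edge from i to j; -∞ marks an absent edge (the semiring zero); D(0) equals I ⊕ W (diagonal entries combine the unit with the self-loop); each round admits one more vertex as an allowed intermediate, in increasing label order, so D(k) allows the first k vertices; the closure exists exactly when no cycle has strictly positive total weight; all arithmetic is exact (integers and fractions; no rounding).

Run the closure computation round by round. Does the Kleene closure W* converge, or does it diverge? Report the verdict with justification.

D(0):
  [0, -5, -3]
  [2, 0, -10]
  [-5, 4, 0]
D(1):
  [0, -5, -3]
  [2, 0, -1]
  [-5, 4, 0]
Detection: at round 2, diagonal entry (3, 3) turns strictly positive.
Key observation: the cycle 3->2->1->3 has total weight 4 + 2 + (-3), which is strictly positive.
Answer: DIVERGES — positive cycle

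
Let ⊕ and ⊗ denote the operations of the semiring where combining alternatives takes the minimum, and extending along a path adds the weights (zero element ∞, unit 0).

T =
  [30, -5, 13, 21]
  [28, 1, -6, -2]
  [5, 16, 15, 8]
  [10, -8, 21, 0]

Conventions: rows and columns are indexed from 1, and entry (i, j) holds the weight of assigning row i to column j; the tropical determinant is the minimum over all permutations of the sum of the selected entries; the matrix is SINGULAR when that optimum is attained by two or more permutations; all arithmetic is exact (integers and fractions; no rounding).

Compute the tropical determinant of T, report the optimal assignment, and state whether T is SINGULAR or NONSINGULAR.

σ = (1, 2, 3, 4): 30 + 1 + 15 + 0 = 46
σ = (1, 2, 4, 3): 30 + 1 + 8 + 21 = 60
σ = (1, 3, 2, 4): 30 + (-6) + 16 + 0 = 40
σ = (1, 3, 4, 2): 30 + (-6) + 8 + (-8) = 24
σ = (1, 4, 2, 3): 30 + (-2) + 16 + 21 = 65
σ = (1, 4, 3, 2): 30 + (-2) + 15 + (-8) = 35
σ = (2, 1, 3, 4): (-5) + 28 + 15 + 0 = 38
σ = (2, 1, 4, 3): (-5) + 28 + 8 + 21 = 52
σ = (2, 3, 1, 4): (-5) + (-6) + 5 + 0 = -6
σ = (2, 3, 4, 1): (-5) + (-6) + 8 + 10 = 7
σ = (2, 4, 1, 3): (-5) + (-2) + 5 + 21 = 19
σ = (2, 4, 3, 1): (-5) + (-2) + 15 + 10 = 18
σ = (3, 1, 2, 4): 13 + 28 + 16 + 0 = 57
σ = (3, 1, 4, 2): 13 + 28 + 8 + (-8) = 41
σ = (3, 2, 1, 4): 13 + 1 + 5 + 0 = 19
σ = (3, 2, 4, 1): 13 + 1 + 8 + 10 = 32
σ = (3, 4, 1, 2): 13 + (-2) + 5 + (-8) = 8
σ = (3, 4, 2, 1): 13 + (-2) + 16 + 10 = 37
σ = (4, 1, 2, 3): 21 + 28 + 16 + 21 = 86
σ = (4, 1, 3, 2): 21 + 28 + 15 + (-8) = 56
σ = (4, 2, 1, 3): 21 + 1 + 5 + 21 = 48
σ = (4, 2, 3, 1): 21 + 1 + 15 + 10 = 47
σ = (4, 3, 1, 2): 21 + (-6) + 5 + (-8) = 12
σ = (4, 3, 2, 1): 21 + (-6) + 16 + 10 = 41
Optimal value attained by: σ = (2, 3, 1, 4).
Answer: det⊕(T) = -6; verdict: NONSINGULAR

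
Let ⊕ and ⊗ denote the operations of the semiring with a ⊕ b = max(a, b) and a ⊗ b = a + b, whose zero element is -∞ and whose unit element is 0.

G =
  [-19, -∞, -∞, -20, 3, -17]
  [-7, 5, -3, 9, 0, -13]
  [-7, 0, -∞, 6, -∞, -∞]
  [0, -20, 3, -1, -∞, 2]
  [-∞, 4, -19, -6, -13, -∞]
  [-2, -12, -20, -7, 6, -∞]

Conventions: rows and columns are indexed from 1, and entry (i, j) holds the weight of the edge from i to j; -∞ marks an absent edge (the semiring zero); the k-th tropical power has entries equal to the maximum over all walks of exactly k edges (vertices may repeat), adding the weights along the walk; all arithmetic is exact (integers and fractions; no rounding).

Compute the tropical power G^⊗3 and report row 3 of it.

G^⊗2:
  [-19, 7, -16, -3, -10, -18]
  [9, 10, 12, 14, 5, 11]
  [6, 5, 9, 9, 0, 8]
  [0, 3, 2, 9, 8, 1]
  [-3, 9, 1, 13, 4, -4]
  [-7, 10, -4, 0, 1, -5]
G^⊗3:
  [0, 12, 4, 16, 7, -1]
  [14, 15, 17, 19, 17, 16]
  [9, 10, 12, 15, 14, 11]
  [9, 12, 12, 12, 7, 11]
  [13, 14, 16, 18, 9, 15]
  [3, 15, 7, 19, 10, 2]
Answer: row 3 of G^⊗3 = [9, 10, 12, 15, 14, 11]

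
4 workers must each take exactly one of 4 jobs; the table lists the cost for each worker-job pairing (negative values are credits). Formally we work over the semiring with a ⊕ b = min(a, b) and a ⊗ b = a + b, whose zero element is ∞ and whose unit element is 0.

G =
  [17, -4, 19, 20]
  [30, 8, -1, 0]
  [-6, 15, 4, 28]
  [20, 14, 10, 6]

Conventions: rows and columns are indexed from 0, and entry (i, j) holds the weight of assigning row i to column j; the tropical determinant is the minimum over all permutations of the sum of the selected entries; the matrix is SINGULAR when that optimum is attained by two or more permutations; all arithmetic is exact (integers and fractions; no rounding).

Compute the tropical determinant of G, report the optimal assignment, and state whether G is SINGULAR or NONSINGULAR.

σ = (0, 1, 2, 3): 17 + 8 + 4 + 6 = 35
σ = (0, 1, 3, 2): 17 + 8 + 28 + 10 = 63
σ = (0, 2, 1, 3): 17 + (-1) + 15 + 6 = 37
σ = (0, 2, 3, 1): 17 + (-1) + 28 + 14 = 58
σ = (0, 3, 1, 2): 17 + 0 + 15 + 10 = 42
σ = (0, 3, 2, 1): 17 + 0 + 4 + 14 = 35
σ = (1, 0, 2, 3): (-4) + 30 + 4 + 6 = 36
σ = (1, 0, 3, 2): (-4) + 30 + 28 + 10 = 64
σ = (1, 2, 0, 3): (-4) + (-1) + (-6) + 6 = -5
σ = (1, 2, 3, 0): (-4) + (-1) + 28 + 20 = 43
σ = (1, 3, 0, 2): (-4) + 0 + (-6) + 10 = 0
σ = (1, 3, 2, 0): (-4) + 0 + 4 + 20 = 20
σ = (2, 0, 1, 3): 19 + 30 + 15 + 6 = 70
σ = (2, 0, 3, 1): 19 + 30 + 28 + 14 = 91
σ = (2, 1, 0, 3): 19 + 8 + (-6) + 6 = 27
σ = (2, 1, 3, 0): 19 + 8 + 28 + 20 = 75
σ = (2, 3, 0, 1): 19 + 0 + (-6) + 14 = 27
σ = (2, 3, 1, 0): 19 + 0 + 15 + 20 = 54
σ = (3, 0, 1, 2): 20 + 30 + 15 + 10 = 75
σ = (3, 0, 2, 1): 20 + 30 + 4 + 14 = 68
σ = (3, 1, 0, 2): 20 + 8 + (-6) + 10 = 32
σ = (3, 1, 2, 0): 20 + 8 + 4 + 20 = 52
σ = (3, 2, 0, 1): 20 + (-1) + (-6) + 14 = 27
σ = (3, 2, 1, 0): 20 + (-1) + 15 + 20 = 54
Optimal value attained by: σ = (1, 2, 0, 3).
Answer: det⊕(G) = -5; verdict: NONSINGULAR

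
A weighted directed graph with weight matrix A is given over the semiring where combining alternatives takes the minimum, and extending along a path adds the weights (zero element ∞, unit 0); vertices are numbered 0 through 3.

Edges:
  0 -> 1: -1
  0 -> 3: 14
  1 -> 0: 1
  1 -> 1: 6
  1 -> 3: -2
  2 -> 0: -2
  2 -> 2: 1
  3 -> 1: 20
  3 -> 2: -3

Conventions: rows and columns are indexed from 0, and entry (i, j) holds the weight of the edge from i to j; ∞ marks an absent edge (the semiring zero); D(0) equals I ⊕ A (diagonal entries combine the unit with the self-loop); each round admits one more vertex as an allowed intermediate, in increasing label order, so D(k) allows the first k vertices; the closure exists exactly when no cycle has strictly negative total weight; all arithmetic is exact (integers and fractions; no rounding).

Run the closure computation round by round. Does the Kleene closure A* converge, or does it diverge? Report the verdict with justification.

D(0):
  [0, -1, ∞, 14]
  [1, 0, ∞, -2]
  [-2, ∞, 0, ∞]
  [∞, 20, -3, 0]
D(1):
  [0, -1, ∞, 14]
  [1, 0, ∞, -2]
  [-2, -3, 0, 12]
  [∞, 20, -3, 0]
D(2):
  [0, -1, ∞, -3]
  [1, 0, ∞, -2]
  [-2, -3, 0, -5]
  [21, 20, -3, 0]
Detection: at round 3, diagonal entry (3, 3) turns strictly negative.
Key observation: the cycle 3->2->0->1->3 has total weight (-3) + (-2) + (-1) + (-2), which is strictly negative.
Answer: DIVERGES — negative cycle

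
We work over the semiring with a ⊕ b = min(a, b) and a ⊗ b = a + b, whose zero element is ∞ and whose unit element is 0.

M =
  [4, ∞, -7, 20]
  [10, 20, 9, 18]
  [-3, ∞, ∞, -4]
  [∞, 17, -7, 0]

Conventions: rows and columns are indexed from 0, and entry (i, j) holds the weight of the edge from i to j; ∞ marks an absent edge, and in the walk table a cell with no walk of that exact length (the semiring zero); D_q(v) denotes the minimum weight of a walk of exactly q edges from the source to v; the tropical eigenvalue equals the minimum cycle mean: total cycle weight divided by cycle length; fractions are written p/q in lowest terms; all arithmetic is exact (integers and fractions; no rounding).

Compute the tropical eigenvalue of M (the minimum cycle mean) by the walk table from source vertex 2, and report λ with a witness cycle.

q=0: [∞, ∞, 0, ∞]
q=1: [-3, ∞, ∞, -4]
q=2: [1, 13, -11, -4]
q=3: [-14, 13, -11, -15]
q=4: [-14, 2, -22, -15]
Optimal cycle mean attained by: cycle 2->3->2, total (-4) + (-7), length 2.
Answer: λ = -11/2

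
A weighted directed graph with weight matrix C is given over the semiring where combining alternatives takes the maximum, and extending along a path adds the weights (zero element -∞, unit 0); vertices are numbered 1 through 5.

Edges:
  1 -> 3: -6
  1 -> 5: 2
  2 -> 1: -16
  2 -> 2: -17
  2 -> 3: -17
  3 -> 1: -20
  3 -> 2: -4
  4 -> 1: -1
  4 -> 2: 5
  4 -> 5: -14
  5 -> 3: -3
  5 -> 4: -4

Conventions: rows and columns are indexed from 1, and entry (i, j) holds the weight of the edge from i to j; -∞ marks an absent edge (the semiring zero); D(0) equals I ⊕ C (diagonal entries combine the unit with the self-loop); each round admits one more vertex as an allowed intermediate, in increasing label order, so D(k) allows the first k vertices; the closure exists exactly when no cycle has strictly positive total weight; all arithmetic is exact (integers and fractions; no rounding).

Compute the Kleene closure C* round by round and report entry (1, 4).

D(0):
  [0, -∞, -6, -∞, 2]
  [-16, 0, -17, -∞, -∞]
  [-20, -4, 0, -∞, -∞]
  [-1, 5, -∞, 0, -14]
  [-∞, -∞, -3, -4, 0]
D(1):
  [0, -∞, -6, -∞, 2]
  [-16, 0, -17, -∞, -14]
  [-20, -4, 0, -∞, -18]
  [-1, 5, -7, 0, 1]
  [-∞, -∞, -3, -4, 0]
D(2):
  [0, -∞, -6, -∞, 2]
  [-16, 0, -17, -∞, -14]
  [-20, -4, 0, -∞, -18]
  [-1, 5, -7, 0, 1]
  [-∞, -∞, -3, -4, 0]
D(3):
  [0, -10, -6, -∞, 2]
  [-16, 0, -17, -∞, -14]
  [-20, -4, 0, -∞, -18]
  [-1, 5, -7, 0, 1]
  [-23, -7, -3, -4, 0]
D(4):
  [0, -10, -6, -∞, 2]
  [-16, 0, -17, -∞, -14]
  [-20, -4, 0, -∞, -18]
  [-1, 5, -7, 0, 1]
  [-5, 1, -3, -4, 0]
D(5):
  [0, 3, -1, -2, 2]
  [-16, 0, -17, -18, -14]
  [-20, -4, 0, -22, -18]
  [-1, 5, -2, 0, 1]
  [-5, 1, -3, -4, 0]
Answer: C*[1][4] = -2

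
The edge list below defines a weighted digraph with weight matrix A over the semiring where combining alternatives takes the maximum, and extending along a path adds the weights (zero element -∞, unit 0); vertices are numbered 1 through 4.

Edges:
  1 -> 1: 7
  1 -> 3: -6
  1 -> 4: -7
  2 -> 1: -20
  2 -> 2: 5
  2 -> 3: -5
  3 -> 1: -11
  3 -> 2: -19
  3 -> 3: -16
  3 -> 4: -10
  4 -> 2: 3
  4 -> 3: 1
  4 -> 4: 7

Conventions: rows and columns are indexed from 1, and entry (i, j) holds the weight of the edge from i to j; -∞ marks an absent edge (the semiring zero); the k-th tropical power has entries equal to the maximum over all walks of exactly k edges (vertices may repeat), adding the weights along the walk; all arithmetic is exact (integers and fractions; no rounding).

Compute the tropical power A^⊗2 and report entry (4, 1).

A^⊗2:
  [14, -4, 1, 0]
  [-13, 10, 0, -15]
  [-4, -7, -9, -3]
  [-10, 10, 8, 14]
Key observation: the optimum is the walk 4->3->1, with weight 1 + (-11) = -10.
Optimal value attained by: walk 4->3->1.
Answer: (A^⊗2)[4][1] = -10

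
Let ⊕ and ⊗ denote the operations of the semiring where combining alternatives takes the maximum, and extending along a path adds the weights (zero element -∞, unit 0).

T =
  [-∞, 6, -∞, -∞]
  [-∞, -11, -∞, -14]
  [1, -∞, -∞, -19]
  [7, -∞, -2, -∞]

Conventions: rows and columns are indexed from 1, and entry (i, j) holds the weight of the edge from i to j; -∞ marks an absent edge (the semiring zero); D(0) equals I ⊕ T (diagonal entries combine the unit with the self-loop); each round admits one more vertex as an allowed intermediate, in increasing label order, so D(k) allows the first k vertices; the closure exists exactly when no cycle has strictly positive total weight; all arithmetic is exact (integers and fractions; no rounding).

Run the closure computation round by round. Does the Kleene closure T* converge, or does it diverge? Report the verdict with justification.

D(0):
  [0, 6, -∞, -∞]
  [-∞, 0, -∞, -14]
  [1, -∞, 0, -19]
  [7, -∞, -2, 0]
D(1):
  [0, 6, -∞, -∞]
  [-∞, 0, -∞, -14]
  [1, 7, 0, -19]
  [7, 13, -2, 0]
D(2):
  [0, 6, -∞, -8]
  [-∞, 0, -∞, -14]
  [1, 7, 0, -7]
  [7, 13, -2, 0]
D(3):
  [0, 6, -∞, -8]
  [-∞, 0, -∞, -14]
  [1, 7, 0, -7]
  [7, 13, -2, 0]
D(4):
  [0, 6, -10, -8]
  [-7, 0, -16, -14]
  [1, 7, 0, -7]
  [7, 13, -2, 0]
Key observation: every diagonal entry stays at the unit through all rounds, so no improving cycle exists.
Answer: CONVERGES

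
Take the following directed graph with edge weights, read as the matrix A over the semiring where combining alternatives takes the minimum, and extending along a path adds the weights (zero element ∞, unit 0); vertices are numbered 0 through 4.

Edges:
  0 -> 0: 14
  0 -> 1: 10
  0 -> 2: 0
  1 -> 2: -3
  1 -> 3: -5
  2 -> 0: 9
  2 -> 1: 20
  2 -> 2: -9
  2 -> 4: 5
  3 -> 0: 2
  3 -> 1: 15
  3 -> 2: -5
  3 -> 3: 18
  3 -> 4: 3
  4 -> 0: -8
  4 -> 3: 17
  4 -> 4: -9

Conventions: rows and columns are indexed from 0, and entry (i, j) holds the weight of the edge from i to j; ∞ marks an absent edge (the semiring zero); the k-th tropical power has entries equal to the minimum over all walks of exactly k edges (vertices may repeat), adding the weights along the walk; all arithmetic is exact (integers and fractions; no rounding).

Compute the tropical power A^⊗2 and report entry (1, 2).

A^⊗2:
  [9, 20, -9, 5, 5]
  [-3, 10, -12, 13, -2]
  [-3, 11, -18, 15, -4]
  [-5, 12, -14, 10, -6]
  [-17, 2, -8, 8, -18]
Key observation: the optimum is the walk 1->2->2, with weight (-3) + (-9) = -12.
Optimal value attained by: walk 1->2->2.
Answer: (A^⊗2)[1][2] = -12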